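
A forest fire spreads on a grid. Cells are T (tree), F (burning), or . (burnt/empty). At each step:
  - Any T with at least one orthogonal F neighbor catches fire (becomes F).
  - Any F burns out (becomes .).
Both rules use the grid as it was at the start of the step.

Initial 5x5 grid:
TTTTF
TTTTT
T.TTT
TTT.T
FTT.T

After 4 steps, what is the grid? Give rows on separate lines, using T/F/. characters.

Step 1: 4 trees catch fire, 2 burn out
  TTTF.
  TTTTF
  T.TTT
  FTT.T
  .FT.T
Step 2: 6 trees catch fire, 4 burn out
  TTF..
  TTTF.
  F.TTF
  .FT.T
  ..F.T
Step 3: 6 trees catch fire, 6 burn out
  TF...
  FTF..
  ..TF.
  ..F.F
  ....T
Step 4: 4 trees catch fire, 6 burn out
  F....
  .F...
  ..F..
  .....
  ....F

F....
.F...
..F..
.....
....F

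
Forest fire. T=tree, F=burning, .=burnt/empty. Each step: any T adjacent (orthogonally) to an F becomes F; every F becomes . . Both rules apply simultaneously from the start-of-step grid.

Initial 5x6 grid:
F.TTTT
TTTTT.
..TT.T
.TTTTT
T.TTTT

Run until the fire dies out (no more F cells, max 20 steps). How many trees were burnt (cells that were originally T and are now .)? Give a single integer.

Step 1: +1 fires, +1 burnt (F count now 1)
Step 2: +1 fires, +1 burnt (F count now 1)
Step 3: +1 fires, +1 burnt (F count now 1)
Step 4: +3 fires, +1 burnt (F count now 3)
Step 5: +4 fires, +3 burnt (F count now 4)
Step 6: +4 fires, +4 burnt (F count now 4)
Step 7: +3 fires, +4 burnt (F count now 3)
Step 8: +2 fires, +3 burnt (F count now 2)
Step 9: +2 fires, +2 burnt (F count now 2)
Step 10: +0 fires, +2 burnt (F count now 0)
Fire out after step 10
Initially T: 22, now '.': 29
Total burnt (originally-T cells now '.'): 21

Answer: 21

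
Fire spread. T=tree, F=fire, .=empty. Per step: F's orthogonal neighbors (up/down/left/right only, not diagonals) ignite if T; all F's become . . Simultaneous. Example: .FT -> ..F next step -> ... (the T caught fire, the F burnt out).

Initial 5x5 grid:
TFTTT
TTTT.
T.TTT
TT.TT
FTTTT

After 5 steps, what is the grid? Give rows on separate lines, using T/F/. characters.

Step 1: 5 trees catch fire, 2 burn out
  F.FTT
  TFTT.
  T.TTT
  FT.TT
  .FTTT
Step 2: 6 trees catch fire, 5 burn out
  ...FT
  F.FT.
  F.TTT
  .F.TT
  ..FTT
Step 3: 4 trees catch fire, 6 burn out
  ....F
  ...F.
  ..FTT
  ...TT
  ...FT
Step 4: 3 trees catch fire, 4 burn out
  .....
  .....
  ...FT
  ...FT
  ....F
Step 5: 2 trees catch fire, 3 burn out
  .....
  .....
  ....F
  ....F
  .....

.....
.....
....F
....F
.....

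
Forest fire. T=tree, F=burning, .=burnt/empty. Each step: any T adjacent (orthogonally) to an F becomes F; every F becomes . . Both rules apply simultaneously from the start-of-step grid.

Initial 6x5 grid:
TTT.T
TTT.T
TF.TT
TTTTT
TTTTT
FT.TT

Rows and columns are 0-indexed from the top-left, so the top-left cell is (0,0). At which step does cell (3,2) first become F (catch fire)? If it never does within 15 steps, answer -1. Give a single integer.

Step 1: cell (3,2)='T' (+5 fires, +2 burnt)
Step 2: cell (3,2)='F' (+6 fires, +5 burnt)
  -> target ignites at step 2
Step 3: cell (3,2)='.' (+4 fires, +6 burnt)
Step 4: cell (3,2)='.' (+3 fires, +4 burnt)
Step 5: cell (3,2)='.' (+3 fires, +3 burnt)
Step 6: cell (3,2)='.' (+2 fires, +3 burnt)
Step 7: cell (3,2)='.' (+1 fires, +2 burnt)
Step 8: cell (3,2)='.' (+0 fires, +1 burnt)
  fire out at step 8

2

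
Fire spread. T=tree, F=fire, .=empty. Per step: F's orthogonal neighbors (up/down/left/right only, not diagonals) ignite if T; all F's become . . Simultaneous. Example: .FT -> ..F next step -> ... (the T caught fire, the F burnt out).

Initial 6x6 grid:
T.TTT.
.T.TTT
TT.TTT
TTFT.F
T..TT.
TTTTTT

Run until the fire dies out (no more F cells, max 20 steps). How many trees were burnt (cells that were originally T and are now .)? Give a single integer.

Answer: 24

Derivation:
Step 1: +3 fires, +2 burnt (F count now 3)
Step 2: +6 fires, +3 burnt (F count now 6)
Step 3: +7 fires, +6 burnt (F count now 7)
Step 4: +5 fires, +7 burnt (F count now 5)
Step 5: +3 fires, +5 burnt (F count now 3)
Step 6: +0 fires, +3 burnt (F count now 0)
Fire out after step 6
Initially T: 25, now '.': 35
Total burnt (originally-T cells now '.'): 24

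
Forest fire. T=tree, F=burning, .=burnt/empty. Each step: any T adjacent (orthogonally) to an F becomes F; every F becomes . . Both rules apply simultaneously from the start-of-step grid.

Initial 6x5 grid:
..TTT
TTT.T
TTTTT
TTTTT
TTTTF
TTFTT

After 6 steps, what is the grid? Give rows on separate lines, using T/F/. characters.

Step 1: 6 trees catch fire, 2 burn out
  ..TTT
  TTT.T
  TTTTT
  TTTTF
  TTFF.
  TF.FF
Step 2: 5 trees catch fire, 6 burn out
  ..TTT
  TTT.T
  TTTTF
  TTFF.
  TF...
  F....
Step 3: 5 trees catch fire, 5 burn out
  ..TTT
  TTT.F
  TTFF.
  TF...
  F....
  .....
Step 4: 4 trees catch fire, 5 burn out
  ..TTF
  TTF..
  TF...
  F....
  .....
  .....
Step 5: 4 trees catch fire, 4 burn out
  ..FF.
  TF...
  F....
  .....
  .....
  .....
Step 6: 1 trees catch fire, 4 burn out
  .....
  F....
  .....
  .....
  .....
  .....

.....
F....
.....
.....
.....
.....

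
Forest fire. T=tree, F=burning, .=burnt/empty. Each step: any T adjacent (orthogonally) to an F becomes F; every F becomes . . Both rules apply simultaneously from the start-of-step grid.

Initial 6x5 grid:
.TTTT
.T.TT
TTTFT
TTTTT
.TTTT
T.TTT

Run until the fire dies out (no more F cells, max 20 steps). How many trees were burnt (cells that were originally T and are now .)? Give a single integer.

Step 1: +4 fires, +1 burnt (F count now 4)
Step 2: +6 fires, +4 burnt (F count now 6)
Step 3: +8 fires, +6 burnt (F count now 8)
Step 4: +5 fires, +8 burnt (F count now 5)
Step 5: +0 fires, +5 burnt (F count now 0)
Fire out after step 5
Initially T: 24, now '.': 29
Total burnt (originally-T cells now '.'): 23

Answer: 23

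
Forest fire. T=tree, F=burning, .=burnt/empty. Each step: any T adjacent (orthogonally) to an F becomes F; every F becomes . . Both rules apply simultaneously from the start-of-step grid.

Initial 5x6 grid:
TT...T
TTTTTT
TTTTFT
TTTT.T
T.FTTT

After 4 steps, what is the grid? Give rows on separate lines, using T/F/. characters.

Step 1: 5 trees catch fire, 2 burn out
  TT...T
  TTTTFT
  TTTF.F
  TTFT.T
  T..FTT
Step 2: 7 trees catch fire, 5 burn out
  TT...T
  TTTF.F
  TTF...
  TF.F.F
  T...FT
Step 3: 5 trees catch fire, 7 burn out
  TT...F
  TTF...
  TF....
  F.....
  T....F
Step 4: 3 trees catch fire, 5 burn out
  TT....
  TF....
  F.....
  ......
  F.....

TT....
TF....
F.....
......
F.....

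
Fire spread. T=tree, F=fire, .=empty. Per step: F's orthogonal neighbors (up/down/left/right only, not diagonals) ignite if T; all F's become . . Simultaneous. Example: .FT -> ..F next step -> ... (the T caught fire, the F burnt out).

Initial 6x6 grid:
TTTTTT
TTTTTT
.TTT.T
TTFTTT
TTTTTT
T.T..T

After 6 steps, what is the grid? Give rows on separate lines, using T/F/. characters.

Step 1: 4 trees catch fire, 1 burn out
  TTTTTT
  TTTTTT
  .TFT.T
  TF.FTT
  TTFTTT
  T.T..T
Step 2: 8 trees catch fire, 4 burn out
  TTTTTT
  TTFTTT
  .F.F.T
  F...FT
  TF.FTT
  T.F..T
Step 3: 6 trees catch fire, 8 burn out
  TTFTTT
  TF.FTT
  .....T
  .....F
  F...FT
  T....T
Step 4: 7 trees catch fire, 6 burn out
  TF.FTT
  F...FT
  .....F
  ......
  .....F
  F....T
Step 5: 4 trees catch fire, 7 burn out
  F...FT
  .....F
  ......
  ......
  ......
  .....F
Step 6: 1 trees catch fire, 4 burn out
  .....F
  ......
  ......
  ......
  ......
  ......

.....F
......
......
......
......
......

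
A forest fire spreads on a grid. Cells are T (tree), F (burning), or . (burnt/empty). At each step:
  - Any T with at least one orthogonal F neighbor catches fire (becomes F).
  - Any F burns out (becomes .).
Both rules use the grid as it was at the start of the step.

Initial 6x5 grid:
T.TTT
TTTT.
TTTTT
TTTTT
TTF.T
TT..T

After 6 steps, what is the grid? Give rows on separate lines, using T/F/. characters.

Step 1: 2 trees catch fire, 1 burn out
  T.TTT
  TTTT.
  TTTTT
  TTFTT
  TF..T
  TT..T
Step 2: 5 trees catch fire, 2 burn out
  T.TTT
  TTTT.
  TTFTT
  TF.FT
  F...T
  TF..T
Step 3: 6 trees catch fire, 5 burn out
  T.TTT
  TTFT.
  TF.FT
  F...F
  ....T
  F...T
Step 4: 6 trees catch fire, 6 burn out
  T.FTT
  TF.F.
  F...F
  .....
  ....F
  ....T
Step 5: 3 trees catch fire, 6 burn out
  T..FT
  F....
  .....
  .....
  .....
  ....F
Step 6: 2 trees catch fire, 3 burn out
  F...F
  .....
  .....
  .....
  .....
  .....

F...F
.....
.....
.....
.....
.....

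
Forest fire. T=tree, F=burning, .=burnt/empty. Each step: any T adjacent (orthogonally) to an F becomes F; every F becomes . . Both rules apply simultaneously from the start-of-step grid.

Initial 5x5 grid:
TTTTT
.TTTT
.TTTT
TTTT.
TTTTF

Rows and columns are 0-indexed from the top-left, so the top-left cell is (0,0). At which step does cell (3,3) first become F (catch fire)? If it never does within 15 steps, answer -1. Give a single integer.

Step 1: cell (3,3)='T' (+1 fires, +1 burnt)
Step 2: cell (3,3)='F' (+2 fires, +1 burnt)
  -> target ignites at step 2
Step 3: cell (3,3)='.' (+3 fires, +2 burnt)
Step 4: cell (3,3)='.' (+5 fires, +3 burnt)
Step 5: cell (3,3)='.' (+5 fires, +5 burnt)
Step 6: cell (3,3)='.' (+3 fires, +5 burnt)
Step 7: cell (3,3)='.' (+1 fires, +3 burnt)
Step 8: cell (3,3)='.' (+1 fires, +1 burnt)
Step 9: cell (3,3)='.' (+0 fires, +1 burnt)
  fire out at step 9

2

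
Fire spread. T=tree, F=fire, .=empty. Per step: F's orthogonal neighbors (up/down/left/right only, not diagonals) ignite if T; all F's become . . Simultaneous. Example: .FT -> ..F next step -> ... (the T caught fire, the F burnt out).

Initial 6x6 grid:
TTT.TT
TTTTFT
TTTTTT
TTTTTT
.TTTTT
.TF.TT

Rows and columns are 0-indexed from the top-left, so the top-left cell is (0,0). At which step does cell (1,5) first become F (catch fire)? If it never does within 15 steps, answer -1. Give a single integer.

Step 1: cell (1,5)='F' (+6 fires, +2 burnt)
  -> target ignites at step 1
Step 2: cell (1,5)='.' (+8 fires, +6 burnt)
Step 3: cell (1,5)='.' (+7 fires, +8 burnt)
Step 4: cell (1,5)='.' (+6 fires, +7 burnt)
Step 5: cell (1,5)='.' (+3 fires, +6 burnt)
Step 6: cell (1,5)='.' (+0 fires, +3 burnt)
  fire out at step 6

1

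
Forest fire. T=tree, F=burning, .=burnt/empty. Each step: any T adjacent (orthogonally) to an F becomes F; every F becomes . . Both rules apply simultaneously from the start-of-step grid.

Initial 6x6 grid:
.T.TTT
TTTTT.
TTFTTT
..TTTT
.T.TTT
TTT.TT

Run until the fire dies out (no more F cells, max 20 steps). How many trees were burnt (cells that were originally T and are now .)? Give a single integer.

Step 1: +4 fires, +1 burnt (F count now 4)
Step 2: +5 fires, +4 burnt (F count now 5)
Step 3: +7 fires, +5 burnt (F count now 7)
Step 4: +3 fires, +7 burnt (F count now 3)
Step 5: +3 fires, +3 burnt (F count now 3)
Step 6: +1 fires, +3 burnt (F count now 1)
Step 7: +0 fires, +1 burnt (F count now 0)
Fire out after step 7
Initially T: 27, now '.': 32
Total burnt (originally-T cells now '.'): 23

Answer: 23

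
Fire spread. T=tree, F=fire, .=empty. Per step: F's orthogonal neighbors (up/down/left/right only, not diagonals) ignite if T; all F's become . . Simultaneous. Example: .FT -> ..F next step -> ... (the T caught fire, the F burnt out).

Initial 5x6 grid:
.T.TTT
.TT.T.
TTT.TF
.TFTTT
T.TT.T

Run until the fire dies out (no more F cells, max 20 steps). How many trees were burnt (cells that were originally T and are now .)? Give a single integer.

Step 1: +6 fires, +2 burnt (F count now 6)
Step 2: +6 fires, +6 burnt (F count now 6)
Step 3: +3 fires, +6 burnt (F count now 3)
Step 4: +3 fires, +3 burnt (F count now 3)
Step 5: +0 fires, +3 burnt (F count now 0)
Fire out after step 5
Initially T: 19, now '.': 29
Total burnt (originally-T cells now '.'): 18

Answer: 18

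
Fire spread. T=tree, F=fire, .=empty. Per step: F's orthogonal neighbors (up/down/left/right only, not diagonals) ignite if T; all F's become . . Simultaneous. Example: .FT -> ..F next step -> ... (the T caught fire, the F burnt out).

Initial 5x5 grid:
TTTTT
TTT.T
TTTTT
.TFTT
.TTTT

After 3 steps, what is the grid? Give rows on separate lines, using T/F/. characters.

Step 1: 4 trees catch fire, 1 burn out
  TTTTT
  TTT.T
  TTFTT
  .F.FT
  .TFTT
Step 2: 6 trees catch fire, 4 burn out
  TTTTT
  TTF.T
  TF.FT
  ....F
  .F.FT
Step 3: 5 trees catch fire, 6 burn out
  TTFTT
  TF..T
  F...F
  .....
  ....F

TTFTT
TF..T
F...F
.....
....F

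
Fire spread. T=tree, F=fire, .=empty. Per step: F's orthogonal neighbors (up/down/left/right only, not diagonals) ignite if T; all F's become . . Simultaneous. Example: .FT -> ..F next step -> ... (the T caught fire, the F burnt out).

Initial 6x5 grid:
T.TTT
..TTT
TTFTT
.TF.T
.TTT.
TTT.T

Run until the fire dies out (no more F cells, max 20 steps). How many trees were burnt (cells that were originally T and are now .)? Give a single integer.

Answer: 18

Derivation:
Step 1: +5 fires, +2 burnt (F count now 5)
Step 2: +7 fires, +5 burnt (F count now 7)
Step 3: +4 fires, +7 burnt (F count now 4)
Step 4: +2 fires, +4 burnt (F count now 2)
Step 5: +0 fires, +2 burnt (F count now 0)
Fire out after step 5
Initially T: 20, now '.': 28
Total burnt (originally-T cells now '.'): 18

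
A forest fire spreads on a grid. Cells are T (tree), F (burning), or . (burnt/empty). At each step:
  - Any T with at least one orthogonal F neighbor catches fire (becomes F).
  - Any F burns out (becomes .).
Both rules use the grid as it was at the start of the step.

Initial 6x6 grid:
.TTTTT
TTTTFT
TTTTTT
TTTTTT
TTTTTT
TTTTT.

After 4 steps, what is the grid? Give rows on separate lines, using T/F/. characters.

Step 1: 4 trees catch fire, 1 burn out
  .TTTFT
  TTTF.F
  TTTTFT
  TTTTTT
  TTTTTT
  TTTTT.
Step 2: 6 trees catch fire, 4 burn out
  .TTF.F
  TTF...
  TTTF.F
  TTTTFT
  TTTTTT
  TTTTT.
Step 3: 6 trees catch fire, 6 burn out
  .TF...
  TF....
  TTF...
  TTTF.F
  TTTTFT
  TTTTT.
Step 4: 7 trees catch fire, 6 burn out
  .F....
  F.....
  TF....
  TTF...
  TTTF.F
  TTTTF.

.F....
F.....
TF....
TTF...
TTTF.F
TTTTF.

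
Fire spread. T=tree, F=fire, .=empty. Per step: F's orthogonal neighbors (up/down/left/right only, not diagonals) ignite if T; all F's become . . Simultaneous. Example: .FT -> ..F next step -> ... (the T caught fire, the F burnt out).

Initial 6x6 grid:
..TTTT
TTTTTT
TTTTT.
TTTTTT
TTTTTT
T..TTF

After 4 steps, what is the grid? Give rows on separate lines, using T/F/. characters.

Step 1: 2 trees catch fire, 1 burn out
  ..TTTT
  TTTTTT
  TTTTT.
  TTTTTT
  TTTTTF
  T..TF.
Step 2: 3 trees catch fire, 2 burn out
  ..TTTT
  TTTTTT
  TTTTT.
  TTTTTF
  TTTTF.
  T..F..
Step 3: 2 trees catch fire, 3 burn out
  ..TTTT
  TTTTTT
  TTTTT.
  TTTTF.
  TTTF..
  T.....
Step 4: 3 trees catch fire, 2 burn out
  ..TTTT
  TTTTTT
  TTTTF.
  TTTF..
  TTF...
  T.....

..TTTT
TTTTTT
TTTTF.
TTTF..
TTF...
T.....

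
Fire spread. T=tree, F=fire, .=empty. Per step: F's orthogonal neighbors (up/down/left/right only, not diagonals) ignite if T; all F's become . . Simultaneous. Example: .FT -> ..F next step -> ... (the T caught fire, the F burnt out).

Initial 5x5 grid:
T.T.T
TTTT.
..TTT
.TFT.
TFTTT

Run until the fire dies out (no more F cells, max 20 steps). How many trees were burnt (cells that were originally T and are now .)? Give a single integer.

Step 1: +5 fires, +2 burnt (F count now 5)
Step 2: +3 fires, +5 burnt (F count now 3)
Step 3: +5 fires, +3 burnt (F count now 5)
Step 4: +1 fires, +5 burnt (F count now 1)
Step 5: +1 fires, +1 burnt (F count now 1)
Step 6: +0 fires, +1 burnt (F count now 0)
Fire out after step 6
Initially T: 16, now '.': 24
Total burnt (originally-T cells now '.'): 15

Answer: 15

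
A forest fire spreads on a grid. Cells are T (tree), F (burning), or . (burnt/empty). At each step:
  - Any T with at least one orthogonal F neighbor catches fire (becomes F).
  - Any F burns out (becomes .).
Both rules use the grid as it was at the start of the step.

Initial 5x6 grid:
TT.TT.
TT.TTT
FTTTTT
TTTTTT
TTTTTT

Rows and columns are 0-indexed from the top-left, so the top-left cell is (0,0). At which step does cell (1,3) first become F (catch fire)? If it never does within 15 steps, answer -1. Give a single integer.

Step 1: cell (1,3)='T' (+3 fires, +1 burnt)
Step 2: cell (1,3)='T' (+5 fires, +3 burnt)
Step 3: cell (1,3)='T' (+4 fires, +5 burnt)
Step 4: cell (1,3)='F' (+4 fires, +4 burnt)
  -> target ignites at step 4
Step 5: cell (1,3)='.' (+5 fires, +4 burnt)
Step 6: cell (1,3)='.' (+4 fires, +5 burnt)
Step 7: cell (1,3)='.' (+1 fires, +4 burnt)
Step 8: cell (1,3)='.' (+0 fires, +1 burnt)
  fire out at step 8

4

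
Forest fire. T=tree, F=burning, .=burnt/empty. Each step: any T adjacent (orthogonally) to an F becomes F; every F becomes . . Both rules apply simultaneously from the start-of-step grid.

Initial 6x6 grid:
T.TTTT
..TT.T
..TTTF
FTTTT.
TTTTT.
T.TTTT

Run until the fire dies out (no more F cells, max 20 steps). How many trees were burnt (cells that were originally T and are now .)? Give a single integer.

Step 1: +4 fires, +2 burnt (F count now 4)
Step 2: +6 fires, +4 burnt (F count now 6)
Step 3: +6 fires, +6 burnt (F count now 6)
Step 4: +5 fires, +6 burnt (F count now 5)
Step 5: +3 fires, +5 burnt (F count now 3)
Step 6: +0 fires, +3 burnt (F count now 0)
Fire out after step 6
Initially T: 25, now '.': 35
Total burnt (originally-T cells now '.'): 24

Answer: 24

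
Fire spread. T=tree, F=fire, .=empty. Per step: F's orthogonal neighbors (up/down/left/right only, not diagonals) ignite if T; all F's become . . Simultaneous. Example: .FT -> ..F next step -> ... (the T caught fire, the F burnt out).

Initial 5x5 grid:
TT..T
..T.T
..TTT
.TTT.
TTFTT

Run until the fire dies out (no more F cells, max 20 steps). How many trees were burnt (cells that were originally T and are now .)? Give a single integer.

Step 1: +3 fires, +1 burnt (F count now 3)
Step 2: +5 fires, +3 burnt (F count now 5)
Step 3: +2 fires, +5 burnt (F count now 2)
Step 4: +1 fires, +2 burnt (F count now 1)
Step 5: +1 fires, +1 burnt (F count now 1)
Step 6: +1 fires, +1 burnt (F count now 1)
Step 7: +0 fires, +1 burnt (F count now 0)
Fire out after step 7
Initially T: 15, now '.': 23
Total burnt (originally-T cells now '.'): 13

Answer: 13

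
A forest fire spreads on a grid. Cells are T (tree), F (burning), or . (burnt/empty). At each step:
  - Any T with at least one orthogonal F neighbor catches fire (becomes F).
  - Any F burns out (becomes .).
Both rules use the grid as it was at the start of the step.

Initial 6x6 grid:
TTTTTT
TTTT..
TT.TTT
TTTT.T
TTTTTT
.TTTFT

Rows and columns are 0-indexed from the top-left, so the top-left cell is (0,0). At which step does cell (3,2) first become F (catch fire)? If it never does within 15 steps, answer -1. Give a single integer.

Step 1: cell (3,2)='T' (+3 fires, +1 burnt)
Step 2: cell (3,2)='T' (+3 fires, +3 burnt)
Step 3: cell (3,2)='T' (+4 fires, +3 burnt)
Step 4: cell (3,2)='F' (+4 fires, +4 burnt)
  -> target ignites at step 4
Step 5: cell (3,2)='.' (+4 fires, +4 burnt)
Step 6: cell (3,2)='.' (+4 fires, +4 burnt)
Step 7: cell (3,2)='.' (+4 fires, +4 burnt)
Step 8: cell (3,2)='.' (+3 fires, +4 burnt)
Step 9: cell (3,2)='.' (+1 fires, +3 burnt)
Step 10: cell (3,2)='.' (+0 fires, +1 burnt)
  fire out at step 10

4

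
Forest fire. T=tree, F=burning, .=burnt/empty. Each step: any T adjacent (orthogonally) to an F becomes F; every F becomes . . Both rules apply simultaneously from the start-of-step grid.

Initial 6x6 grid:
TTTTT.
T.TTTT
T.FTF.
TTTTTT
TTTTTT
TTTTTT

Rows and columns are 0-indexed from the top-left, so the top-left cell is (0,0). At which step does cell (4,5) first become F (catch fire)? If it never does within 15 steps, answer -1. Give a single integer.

Step 1: cell (4,5)='T' (+5 fires, +2 burnt)
Step 2: cell (4,5)='T' (+9 fires, +5 burnt)
Step 3: cell (4,5)='F' (+8 fires, +9 burnt)
  -> target ignites at step 3
Step 4: cell (4,5)='.' (+6 fires, +8 burnt)
Step 5: cell (4,5)='.' (+2 fires, +6 burnt)
Step 6: cell (4,5)='.' (+0 fires, +2 burnt)
  fire out at step 6

3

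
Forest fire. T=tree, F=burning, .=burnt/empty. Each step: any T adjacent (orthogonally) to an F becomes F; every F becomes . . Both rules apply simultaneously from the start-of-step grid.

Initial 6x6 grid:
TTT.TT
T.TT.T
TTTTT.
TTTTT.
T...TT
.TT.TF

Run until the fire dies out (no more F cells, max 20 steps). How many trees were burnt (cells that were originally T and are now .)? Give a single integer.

Step 1: +2 fires, +1 burnt (F count now 2)
Step 2: +1 fires, +2 burnt (F count now 1)
Step 3: +1 fires, +1 burnt (F count now 1)
Step 4: +2 fires, +1 burnt (F count now 2)
Step 5: +2 fires, +2 burnt (F count now 2)
Step 6: +3 fires, +2 burnt (F count now 3)
Step 7: +3 fires, +3 burnt (F count now 3)
Step 8: +3 fires, +3 burnt (F count now 3)
Step 9: +2 fires, +3 burnt (F count now 2)
Step 10: +1 fires, +2 burnt (F count now 1)
Step 11: +0 fires, +1 burnt (F count now 0)
Fire out after step 11
Initially T: 25, now '.': 31
Total burnt (originally-T cells now '.'): 20

Answer: 20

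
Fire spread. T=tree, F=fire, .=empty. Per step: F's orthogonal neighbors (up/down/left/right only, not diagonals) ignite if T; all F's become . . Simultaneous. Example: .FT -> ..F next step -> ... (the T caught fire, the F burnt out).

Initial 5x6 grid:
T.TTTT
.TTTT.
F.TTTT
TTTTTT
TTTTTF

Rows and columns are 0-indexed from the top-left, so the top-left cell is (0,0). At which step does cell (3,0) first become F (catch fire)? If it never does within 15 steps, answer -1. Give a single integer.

Step 1: cell (3,0)='F' (+3 fires, +2 burnt)
  -> target ignites at step 1
Step 2: cell (3,0)='.' (+5 fires, +3 burnt)
Step 3: cell (3,0)='.' (+5 fires, +5 burnt)
Step 4: cell (3,0)='.' (+3 fires, +5 burnt)
Step 5: cell (3,0)='.' (+3 fires, +3 burnt)
Step 6: cell (3,0)='.' (+4 fires, +3 burnt)
Step 7: cell (3,0)='.' (+0 fires, +4 burnt)
  fire out at step 7

1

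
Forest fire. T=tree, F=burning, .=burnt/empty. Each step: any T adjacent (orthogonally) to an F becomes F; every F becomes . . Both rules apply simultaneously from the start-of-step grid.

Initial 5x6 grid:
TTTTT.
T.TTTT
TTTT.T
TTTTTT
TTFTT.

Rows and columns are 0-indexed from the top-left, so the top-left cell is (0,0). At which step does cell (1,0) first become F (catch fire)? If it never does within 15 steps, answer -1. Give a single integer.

Step 1: cell (1,0)='T' (+3 fires, +1 burnt)
Step 2: cell (1,0)='T' (+5 fires, +3 burnt)
Step 3: cell (1,0)='T' (+5 fires, +5 burnt)
Step 4: cell (1,0)='T' (+4 fires, +5 burnt)
Step 5: cell (1,0)='F' (+5 fires, +4 burnt)
  -> target ignites at step 5
Step 6: cell (1,0)='.' (+3 fires, +5 burnt)
Step 7: cell (1,0)='.' (+0 fires, +3 burnt)
  fire out at step 7

5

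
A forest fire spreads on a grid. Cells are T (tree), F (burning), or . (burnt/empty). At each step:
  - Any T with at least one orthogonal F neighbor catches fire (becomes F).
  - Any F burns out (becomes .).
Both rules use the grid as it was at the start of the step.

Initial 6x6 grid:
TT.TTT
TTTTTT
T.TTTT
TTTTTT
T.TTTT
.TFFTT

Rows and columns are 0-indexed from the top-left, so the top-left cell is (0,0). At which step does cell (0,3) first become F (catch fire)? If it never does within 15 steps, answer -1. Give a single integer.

Step 1: cell (0,3)='T' (+4 fires, +2 burnt)
Step 2: cell (0,3)='T' (+4 fires, +4 burnt)
Step 3: cell (0,3)='T' (+5 fires, +4 burnt)
Step 4: cell (0,3)='T' (+5 fires, +5 burnt)
Step 5: cell (0,3)='F' (+6 fires, +5 burnt)
  -> target ignites at step 5
Step 6: cell (0,3)='.' (+4 fires, +6 burnt)
Step 7: cell (0,3)='.' (+2 fires, +4 burnt)
Step 8: cell (0,3)='.' (+0 fires, +2 burnt)
  fire out at step 8

5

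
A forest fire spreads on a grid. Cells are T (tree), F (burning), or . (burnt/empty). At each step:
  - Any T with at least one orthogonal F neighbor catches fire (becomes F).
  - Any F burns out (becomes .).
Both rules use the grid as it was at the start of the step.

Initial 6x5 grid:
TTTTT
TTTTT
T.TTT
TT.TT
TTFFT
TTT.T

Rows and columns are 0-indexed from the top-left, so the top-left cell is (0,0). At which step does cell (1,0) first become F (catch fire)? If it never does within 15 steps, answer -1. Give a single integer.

Step 1: cell (1,0)='T' (+4 fires, +2 burnt)
Step 2: cell (1,0)='T' (+6 fires, +4 burnt)
Step 3: cell (1,0)='T' (+5 fires, +6 burnt)
Step 4: cell (1,0)='T' (+4 fires, +5 burnt)
Step 5: cell (1,0)='F' (+4 fires, +4 burnt)
  -> target ignites at step 5
Step 6: cell (1,0)='.' (+2 fires, +4 burnt)
Step 7: cell (1,0)='.' (+0 fires, +2 burnt)
  fire out at step 7

5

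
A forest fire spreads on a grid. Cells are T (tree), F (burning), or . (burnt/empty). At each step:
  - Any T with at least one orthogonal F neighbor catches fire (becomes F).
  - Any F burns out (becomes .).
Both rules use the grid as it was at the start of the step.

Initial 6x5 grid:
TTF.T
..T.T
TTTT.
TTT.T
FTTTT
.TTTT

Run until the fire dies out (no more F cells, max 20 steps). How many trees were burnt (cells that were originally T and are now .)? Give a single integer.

Step 1: +4 fires, +2 burnt (F count now 4)
Step 2: +6 fires, +4 burnt (F count now 6)
Step 3: +5 fires, +6 burnt (F count now 5)
Step 4: +2 fires, +5 burnt (F count now 2)
Step 5: +2 fires, +2 burnt (F count now 2)
Step 6: +0 fires, +2 burnt (F count now 0)
Fire out after step 6
Initially T: 21, now '.': 28
Total burnt (originally-T cells now '.'): 19

Answer: 19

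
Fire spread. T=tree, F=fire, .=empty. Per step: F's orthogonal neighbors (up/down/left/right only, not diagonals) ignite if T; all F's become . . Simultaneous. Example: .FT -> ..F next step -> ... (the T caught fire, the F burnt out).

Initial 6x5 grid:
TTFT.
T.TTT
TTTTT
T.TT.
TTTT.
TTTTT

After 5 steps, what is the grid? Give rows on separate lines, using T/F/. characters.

Step 1: 3 trees catch fire, 1 burn out
  TF.F.
  T.FTT
  TTTTT
  T.TT.
  TTTT.
  TTTTT
Step 2: 3 trees catch fire, 3 burn out
  F....
  T..FT
  TTFTT
  T.TT.
  TTTT.
  TTTTT
Step 3: 5 trees catch fire, 3 burn out
  .....
  F...F
  TF.FT
  T.FT.
  TTTT.
  TTTTT
Step 4: 4 trees catch fire, 5 burn out
  .....
  .....
  F...F
  T..F.
  TTFT.
  TTTTT
Step 5: 4 trees catch fire, 4 burn out
  .....
  .....
  .....
  F....
  TF.F.
  TTFTT

.....
.....
.....
F....
TF.F.
TTFTT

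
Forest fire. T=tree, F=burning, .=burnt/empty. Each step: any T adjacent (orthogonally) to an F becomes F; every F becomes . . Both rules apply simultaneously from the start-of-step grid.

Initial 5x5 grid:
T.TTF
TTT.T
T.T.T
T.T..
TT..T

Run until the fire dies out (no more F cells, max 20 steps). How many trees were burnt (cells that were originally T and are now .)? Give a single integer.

Answer: 14

Derivation:
Step 1: +2 fires, +1 burnt (F count now 2)
Step 2: +2 fires, +2 burnt (F count now 2)
Step 3: +1 fires, +2 burnt (F count now 1)
Step 4: +2 fires, +1 burnt (F count now 2)
Step 5: +2 fires, +2 burnt (F count now 2)
Step 6: +2 fires, +2 burnt (F count now 2)
Step 7: +1 fires, +2 burnt (F count now 1)
Step 8: +1 fires, +1 burnt (F count now 1)
Step 9: +1 fires, +1 burnt (F count now 1)
Step 10: +0 fires, +1 burnt (F count now 0)
Fire out after step 10
Initially T: 15, now '.': 24
Total burnt (originally-T cells now '.'): 14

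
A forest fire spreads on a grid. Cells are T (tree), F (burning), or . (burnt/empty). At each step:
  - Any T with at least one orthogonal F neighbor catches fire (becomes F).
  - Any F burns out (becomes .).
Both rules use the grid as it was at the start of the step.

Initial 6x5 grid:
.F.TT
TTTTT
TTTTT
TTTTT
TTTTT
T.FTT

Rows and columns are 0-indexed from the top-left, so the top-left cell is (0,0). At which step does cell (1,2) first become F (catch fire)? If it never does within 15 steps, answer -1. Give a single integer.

Step 1: cell (1,2)='T' (+3 fires, +2 burnt)
Step 2: cell (1,2)='F' (+7 fires, +3 burnt)
  -> target ignites at step 2
Step 3: cell (1,2)='.' (+7 fires, +7 burnt)
Step 4: cell (1,2)='.' (+6 fires, +7 burnt)
Step 5: cell (1,2)='.' (+2 fires, +6 burnt)
Step 6: cell (1,2)='.' (+0 fires, +2 burnt)
  fire out at step 6

2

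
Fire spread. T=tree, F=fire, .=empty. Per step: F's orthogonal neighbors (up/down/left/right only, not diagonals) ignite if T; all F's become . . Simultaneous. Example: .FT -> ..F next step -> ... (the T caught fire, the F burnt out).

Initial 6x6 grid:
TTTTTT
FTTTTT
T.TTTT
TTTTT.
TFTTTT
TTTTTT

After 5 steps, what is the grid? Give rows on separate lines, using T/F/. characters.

Step 1: 7 trees catch fire, 2 burn out
  FTTTTT
  .FTTTT
  F.TTTT
  TFTTT.
  F.FTTT
  TFTTTT
Step 2: 7 trees catch fire, 7 burn out
  .FTTTT
  ..FTTT
  ..TTTT
  F.FTT.
  ...FTT
  F.FTTT
Step 3: 6 trees catch fire, 7 burn out
  ..FTTT
  ...FTT
  ..FTTT
  ...FT.
  ....FT
  ...FTT
Step 4: 6 trees catch fire, 6 burn out
  ...FTT
  ....FT
  ...FTT
  ....F.
  .....F
  ....FT
Step 5: 4 trees catch fire, 6 burn out
  ....FT
  .....F
  ....FT
  ......
  ......
  .....F

....FT
.....F
....FT
......
......
.....F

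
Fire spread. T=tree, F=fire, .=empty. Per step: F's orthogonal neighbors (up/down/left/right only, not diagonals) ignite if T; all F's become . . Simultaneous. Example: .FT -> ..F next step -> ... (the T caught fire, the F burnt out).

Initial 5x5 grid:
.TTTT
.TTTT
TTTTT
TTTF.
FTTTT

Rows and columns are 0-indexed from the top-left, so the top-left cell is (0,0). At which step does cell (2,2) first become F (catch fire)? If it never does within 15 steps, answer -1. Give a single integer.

Step 1: cell (2,2)='T' (+5 fires, +2 burnt)
Step 2: cell (2,2)='F' (+7 fires, +5 burnt)
  -> target ignites at step 2
Step 3: cell (2,2)='.' (+4 fires, +7 burnt)
Step 4: cell (2,2)='.' (+3 fires, +4 burnt)
Step 5: cell (2,2)='.' (+1 fires, +3 burnt)
Step 6: cell (2,2)='.' (+0 fires, +1 burnt)
  fire out at step 6

2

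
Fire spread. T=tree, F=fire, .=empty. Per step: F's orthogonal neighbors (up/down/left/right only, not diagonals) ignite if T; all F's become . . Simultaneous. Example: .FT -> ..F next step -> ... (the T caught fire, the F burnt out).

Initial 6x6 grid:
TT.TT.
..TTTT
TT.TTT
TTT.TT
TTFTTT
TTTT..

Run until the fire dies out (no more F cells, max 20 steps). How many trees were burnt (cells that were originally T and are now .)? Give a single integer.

Answer: 25

Derivation:
Step 1: +4 fires, +1 burnt (F count now 4)
Step 2: +5 fires, +4 burnt (F count now 5)
Step 3: +5 fires, +5 burnt (F count now 5)
Step 4: +3 fires, +5 burnt (F count now 3)
Step 5: +3 fires, +3 burnt (F count now 3)
Step 6: +3 fires, +3 burnt (F count now 3)
Step 7: +2 fires, +3 burnt (F count now 2)
Step 8: +0 fires, +2 burnt (F count now 0)
Fire out after step 8
Initially T: 27, now '.': 34
Total burnt (originally-T cells now '.'): 25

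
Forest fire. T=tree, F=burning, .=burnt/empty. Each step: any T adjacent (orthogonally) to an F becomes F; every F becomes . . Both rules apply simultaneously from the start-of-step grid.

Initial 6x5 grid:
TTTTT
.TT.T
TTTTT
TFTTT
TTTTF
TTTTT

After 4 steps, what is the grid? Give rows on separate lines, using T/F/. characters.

Step 1: 7 trees catch fire, 2 burn out
  TTTTT
  .TT.T
  TFTTT
  F.FTF
  TFTF.
  TTTTF
Step 2: 9 trees catch fire, 7 burn out
  TTTTT
  .FT.T
  F.FTF
  ...F.
  F.F..
  TFTF.
Step 3: 6 trees catch fire, 9 burn out
  TFTTT
  ..F.F
  ...F.
  .....
  .....
  F.F..
Step 4: 3 trees catch fire, 6 burn out
  F.FTF
  .....
  .....
  .....
  .....
  .....

F.FTF
.....
.....
.....
.....
.....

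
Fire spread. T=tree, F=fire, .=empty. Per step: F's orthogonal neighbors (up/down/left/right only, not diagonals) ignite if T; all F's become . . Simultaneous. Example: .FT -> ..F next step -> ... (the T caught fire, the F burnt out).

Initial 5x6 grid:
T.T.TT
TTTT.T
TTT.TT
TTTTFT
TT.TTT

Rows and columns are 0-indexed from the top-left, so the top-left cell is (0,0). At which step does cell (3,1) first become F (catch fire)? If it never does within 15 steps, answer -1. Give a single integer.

Step 1: cell (3,1)='T' (+4 fires, +1 burnt)
Step 2: cell (3,1)='T' (+4 fires, +4 burnt)
Step 3: cell (3,1)='F' (+3 fires, +4 burnt)
  -> target ignites at step 3
Step 4: cell (3,1)='.' (+5 fires, +3 burnt)
Step 5: cell (3,1)='.' (+6 fires, +5 burnt)
Step 6: cell (3,1)='.' (+1 fires, +6 burnt)
Step 7: cell (3,1)='.' (+1 fires, +1 burnt)
Step 8: cell (3,1)='.' (+0 fires, +1 burnt)
  fire out at step 8

3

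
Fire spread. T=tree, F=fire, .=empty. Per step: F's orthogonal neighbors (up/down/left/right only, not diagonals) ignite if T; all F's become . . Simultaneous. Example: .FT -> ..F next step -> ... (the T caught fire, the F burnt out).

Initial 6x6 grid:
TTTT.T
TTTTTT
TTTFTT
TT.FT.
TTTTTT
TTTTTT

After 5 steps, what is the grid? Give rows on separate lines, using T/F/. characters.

Step 1: 5 trees catch fire, 2 burn out
  TTTT.T
  TTTFTT
  TTF.FT
  TT..F.
  TTTFTT
  TTTTTT
Step 2: 8 trees catch fire, 5 burn out
  TTTF.T
  TTF.FT
  TF...F
  TT....
  TTF.FT
  TTTFTT
Step 3: 9 trees catch fire, 8 burn out
  TTF..T
  TF...F
  F.....
  TF....
  TF...F
  TTF.FT
Step 4: 7 trees catch fire, 9 burn out
  TF...F
  F.....
  ......
  F.....
  F.....
  TF...F
Step 5: 2 trees catch fire, 7 burn out
  F.....
  ......
  ......
  ......
  ......
  F.....

F.....
......
......
......
......
F.....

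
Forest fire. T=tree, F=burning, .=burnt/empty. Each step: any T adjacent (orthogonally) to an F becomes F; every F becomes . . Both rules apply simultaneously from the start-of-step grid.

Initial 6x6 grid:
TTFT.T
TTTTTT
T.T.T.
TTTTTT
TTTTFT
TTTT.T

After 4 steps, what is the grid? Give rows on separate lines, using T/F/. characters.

Step 1: 6 trees catch fire, 2 burn out
  TF.F.T
  TTFTTT
  T.T.T.
  TTTTFT
  TTTF.F
  TTTT.T
Step 2: 10 trees catch fire, 6 burn out
  F....T
  TF.FTT
  T.F.F.
  TTTF.F
  TTF...
  TTTF.F
Step 3: 5 trees catch fire, 10 burn out
  .....T
  F...FT
  T.....
  TTF...
  TF....
  TTF...
Step 4: 5 trees catch fire, 5 burn out
  .....T
  .....F
  F.....
  TF....
  F.....
  TF....

.....T
.....F
F.....
TF....
F.....
TF....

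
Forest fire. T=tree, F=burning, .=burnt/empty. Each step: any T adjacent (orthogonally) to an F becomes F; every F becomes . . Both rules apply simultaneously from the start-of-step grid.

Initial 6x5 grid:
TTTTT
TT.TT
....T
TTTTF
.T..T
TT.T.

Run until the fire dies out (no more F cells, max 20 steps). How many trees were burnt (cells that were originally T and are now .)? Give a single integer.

Answer: 18

Derivation:
Step 1: +3 fires, +1 burnt (F count now 3)
Step 2: +2 fires, +3 burnt (F count now 2)
Step 3: +3 fires, +2 burnt (F count now 3)
Step 4: +3 fires, +3 burnt (F count now 3)
Step 5: +2 fires, +3 burnt (F count now 2)
Step 6: +2 fires, +2 burnt (F count now 2)
Step 7: +2 fires, +2 burnt (F count now 2)
Step 8: +1 fires, +2 burnt (F count now 1)
Step 9: +0 fires, +1 burnt (F count now 0)
Fire out after step 9
Initially T: 19, now '.': 29
Total burnt (originally-T cells now '.'): 18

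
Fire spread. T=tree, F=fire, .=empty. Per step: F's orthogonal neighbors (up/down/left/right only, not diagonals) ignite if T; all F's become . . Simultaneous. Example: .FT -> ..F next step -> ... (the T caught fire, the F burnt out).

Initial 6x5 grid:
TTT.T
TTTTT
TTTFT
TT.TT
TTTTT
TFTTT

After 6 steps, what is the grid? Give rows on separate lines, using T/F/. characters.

Step 1: 7 trees catch fire, 2 burn out
  TTT.T
  TTTFT
  TTF.F
  TT.FT
  TFTTT
  F.FTT
Step 2: 9 trees catch fire, 7 burn out
  TTT.T
  TTF.F
  TF...
  TF..F
  F.FFT
  ...FT
Step 3: 7 trees catch fire, 9 burn out
  TTF.F
  TF...
  F....
  F....
  ....F
  ....F
Step 4: 2 trees catch fire, 7 burn out
  TF...
  F....
  .....
  .....
  .....
  .....
Step 5: 1 trees catch fire, 2 burn out
  F....
  .....
  .....
  .....
  .....
  .....
Step 6: 0 trees catch fire, 1 burn out
  .....
  .....
  .....
  .....
  .....
  .....

.....
.....
.....
.....
.....
.....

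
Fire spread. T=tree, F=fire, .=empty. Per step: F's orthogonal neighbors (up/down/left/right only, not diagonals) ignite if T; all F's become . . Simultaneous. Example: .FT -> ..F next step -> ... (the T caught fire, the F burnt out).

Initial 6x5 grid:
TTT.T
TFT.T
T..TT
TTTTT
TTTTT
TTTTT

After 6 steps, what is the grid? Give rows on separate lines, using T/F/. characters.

Step 1: 3 trees catch fire, 1 burn out
  TFT.T
  F.F.T
  T..TT
  TTTTT
  TTTTT
  TTTTT
Step 2: 3 trees catch fire, 3 burn out
  F.F.T
  ....T
  F..TT
  TTTTT
  TTTTT
  TTTTT
Step 3: 1 trees catch fire, 3 burn out
  ....T
  ....T
  ...TT
  FTTTT
  TTTTT
  TTTTT
Step 4: 2 trees catch fire, 1 burn out
  ....T
  ....T
  ...TT
  .FTTT
  FTTTT
  TTTTT
Step 5: 3 trees catch fire, 2 burn out
  ....T
  ....T
  ...TT
  ..FTT
  .FTTT
  FTTTT
Step 6: 3 trees catch fire, 3 burn out
  ....T
  ....T
  ...TT
  ...FT
  ..FTT
  .FTTT

....T
....T
...TT
...FT
..FTT
.FTTT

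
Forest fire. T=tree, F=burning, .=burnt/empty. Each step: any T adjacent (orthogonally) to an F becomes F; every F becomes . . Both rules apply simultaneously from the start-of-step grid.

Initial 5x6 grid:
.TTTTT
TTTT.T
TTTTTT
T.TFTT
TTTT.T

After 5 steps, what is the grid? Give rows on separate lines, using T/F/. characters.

Step 1: 4 trees catch fire, 1 burn out
  .TTTTT
  TTTT.T
  TTTFTT
  T.F.FT
  TTTF.T
Step 2: 5 trees catch fire, 4 burn out
  .TTTTT
  TTTF.T
  TTF.FT
  T....F
  TTF..T
Step 3: 6 trees catch fire, 5 burn out
  .TTFTT
  TTF..T
  TF...F
  T.....
  TF...F
Step 4: 6 trees catch fire, 6 burn out
  .TF.FT
  TF...F
  F.....
  T.....
  F.....
Step 5: 4 trees catch fire, 6 burn out
  .F...F
  F.....
  ......
  F.....
  ......

.F...F
F.....
......
F.....
......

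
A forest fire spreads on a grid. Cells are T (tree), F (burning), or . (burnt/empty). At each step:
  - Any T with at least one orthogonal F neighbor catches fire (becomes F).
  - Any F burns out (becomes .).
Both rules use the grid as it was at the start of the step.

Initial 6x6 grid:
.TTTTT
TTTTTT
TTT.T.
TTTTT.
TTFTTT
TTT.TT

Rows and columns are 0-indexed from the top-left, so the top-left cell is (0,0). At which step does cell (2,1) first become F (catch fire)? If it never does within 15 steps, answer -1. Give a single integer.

Step 1: cell (2,1)='T' (+4 fires, +1 burnt)
Step 2: cell (2,1)='T' (+6 fires, +4 burnt)
Step 3: cell (2,1)='F' (+7 fires, +6 burnt)
  -> target ignites at step 3
Step 4: cell (2,1)='.' (+6 fires, +7 burnt)
Step 5: cell (2,1)='.' (+4 fires, +6 burnt)
Step 6: cell (2,1)='.' (+2 fires, +4 burnt)
Step 7: cell (2,1)='.' (+1 fires, +2 burnt)
Step 8: cell (2,1)='.' (+0 fires, +1 burnt)
  fire out at step 8

3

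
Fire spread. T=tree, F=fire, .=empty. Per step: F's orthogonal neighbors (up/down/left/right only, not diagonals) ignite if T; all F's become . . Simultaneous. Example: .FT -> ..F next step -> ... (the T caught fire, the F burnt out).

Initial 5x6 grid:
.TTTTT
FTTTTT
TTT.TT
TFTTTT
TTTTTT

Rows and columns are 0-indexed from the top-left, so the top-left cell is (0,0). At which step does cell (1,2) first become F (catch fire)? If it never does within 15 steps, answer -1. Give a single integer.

Step 1: cell (1,2)='T' (+6 fires, +2 burnt)
Step 2: cell (1,2)='F' (+6 fires, +6 burnt)
  -> target ignites at step 2
Step 3: cell (1,2)='.' (+4 fires, +6 burnt)
Step 4: cell (1,2)='.' (+5 fires, +4 burnt)
Step 5: cell (1,2)='.' (+4 fires, +5 burnt)
Step 6: cell (1,2)='.' (+1 fires, +4 burnt)
Step 7: cell (1,2)='.' (+0 fires, +1 burnt)
  fire out at step 7

2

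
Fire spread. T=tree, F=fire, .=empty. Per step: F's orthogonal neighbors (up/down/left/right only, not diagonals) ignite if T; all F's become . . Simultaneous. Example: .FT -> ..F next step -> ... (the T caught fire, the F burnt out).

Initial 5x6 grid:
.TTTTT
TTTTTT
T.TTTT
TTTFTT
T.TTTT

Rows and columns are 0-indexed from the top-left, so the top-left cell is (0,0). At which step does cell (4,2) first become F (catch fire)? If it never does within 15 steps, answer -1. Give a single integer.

Step 1: cell (4,2)='T' (+4 fires, +1 burnt)
Step 2: cell (4,2)='F' (+7 fires, +4 burnt)
  -> target ignites at step 2
Step 3: cell (4,2)='.' (+6 fires, +7 burnt)
Step 4: cell (4,2)='.' (+6 fires, +6 burnt)
Step 5: cell (4,2)='.' (+3 fires, +6 burnt)
Step 6: cell (4,2)='.' (+0 fires, +3 burnt)
  fire out at step 6

2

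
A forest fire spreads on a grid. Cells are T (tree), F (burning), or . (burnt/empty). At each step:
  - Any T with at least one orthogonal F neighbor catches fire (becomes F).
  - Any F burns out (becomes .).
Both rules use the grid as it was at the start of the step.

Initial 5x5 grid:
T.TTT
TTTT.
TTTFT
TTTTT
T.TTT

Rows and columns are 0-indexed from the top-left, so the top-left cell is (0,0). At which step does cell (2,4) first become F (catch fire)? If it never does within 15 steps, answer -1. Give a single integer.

Step 1: cell (2,4)='F' (+4 fires, +1 burnt)
  -> target ignites at step 1
Step 2: cell (2,4)='.' (+6 fires, +4 burnt)
Step 3: cell (2,4)='.' (+7 fires, +6 burnt)
Step 4: cell (2,4)='.' (+2 fires, +7 burnt)
Step 5: cell (2,4)='.' (+2 fires, +2 burnt)
Step 6: cell (2,4)='.' (+0 fires, +2 burnt)
  fire out at step 6

1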